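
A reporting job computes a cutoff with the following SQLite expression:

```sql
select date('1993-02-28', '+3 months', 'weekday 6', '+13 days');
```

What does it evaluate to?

1993-06-11

Adding +3 months to 1993-02-28 gives 1993-05-28.
`weekday 6` advances to the next Saturday; 1993-05-28 is a Friday, so it moves forward to 1993-05-29.
May 1993 has 31 days; 2 remain after the 29th, so 3 days reach 1993-06-01.
Advancing 10 more days within June lands on 1993-06-11.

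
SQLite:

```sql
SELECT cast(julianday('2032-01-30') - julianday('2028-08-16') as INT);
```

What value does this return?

1262

15 days remain in August 2028 after the 16th (31 − 16).
Full months from September 2028 through December 2031 contribute their day counts.
Then 30 days into January 2032.
Total: 15 + 30 + 31 + 30 + 31 + 31 + 28 + 31 + 30 + 31 + 30 + 31 + 31 + 30 + 31 + 30 + 31 + 31 + 28 + 31 + 30 + 31 + 30 + 31 + 31 + 30 + 31 + 30 + 31 + 31 + 28 + 31 + 30 + 31 + 30 + 31 + 31 + 30 + 31 + 30 + 31 + 30 = 1262.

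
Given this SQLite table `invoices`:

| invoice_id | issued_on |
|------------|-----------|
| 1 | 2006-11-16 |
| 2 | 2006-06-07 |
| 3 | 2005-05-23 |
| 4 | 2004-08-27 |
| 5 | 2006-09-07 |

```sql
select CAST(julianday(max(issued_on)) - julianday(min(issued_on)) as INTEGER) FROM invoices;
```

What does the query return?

MIN = 2004-08-27, MAX = 2006-11-16.
4 days remain in August 2004 after the 27th (31 − 27).
Full months from September 2004 through October 2006 contribute their day counts.
Then 16 days into November 2006.
Total: 4 + 30 + 31 + 30 + 31 + 31 + 28 + 31 + 30 + 31 + 30 + 31 + 31 + 30 + 31 + 30 + 31 + 31 + 28 + 31 + 30 + 31 + 30 + 31 + 31 + 30 + 31 + 16 = 811.

811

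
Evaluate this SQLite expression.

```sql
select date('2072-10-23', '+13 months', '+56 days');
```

2074-01-18

Adding +13 months to 2072-10-23 gives 2073-11-23.
Applying '+56 days' to 2073-11-23: counting 56 days forward gives 2074-01-18.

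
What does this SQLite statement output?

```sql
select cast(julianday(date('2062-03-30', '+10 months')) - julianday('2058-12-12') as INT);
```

1510

Adding +10 months to 2062-03-30 gives 2063-01-30.
19 days remain in December 2058 after the 12th (31 − 12).
Full months from January 2059 through December 2062 contribute their day counts.
Then 30 days into January 2063.
Total: 19 + 31 + 28 + 31 + 30 + 31 + 30 + 31 + 31 + 30 + 31 + 30 + 31 + 31 + 29 + 31 + 30 + 31 + 30 + 31 + 31 + 30 + 31 + 30 + 31 + 31 + 28 + 31 + 30 + 31 + 30 + 31 + 31 + 30 + 31 + 30 + 31 + 31 + 28 + 31 + 30 + 31 + 30 + 31 + 31 + 30 + 31 + 30 + 31 + 30 = 1510.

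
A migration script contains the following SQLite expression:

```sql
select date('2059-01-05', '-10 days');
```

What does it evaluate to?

2058-12-26

Going back 5 days from 2059-01-05 reaches 2058-12-31 (last day of December, 31 days).
Going back 5 days within December lands on 2058-12-26.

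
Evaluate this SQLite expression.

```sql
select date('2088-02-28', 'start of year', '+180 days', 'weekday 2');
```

`start of year` rewinds 2088-02-28 to 2088-01-01.
Applying '+180 days' to 2088-01-01: counting 180 days forward gives 2088-06-29.
`weekday 2` advances to the next Tuesday; 2088-06-29 is already a Tuesday, so it stays at 2088-06-29.

2088-06-29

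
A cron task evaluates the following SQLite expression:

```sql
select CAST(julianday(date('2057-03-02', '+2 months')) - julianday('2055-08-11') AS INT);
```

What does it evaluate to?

Adding +2 months to 2057-03-02 gives 2057-05-02.
20 days remain in August 2055 after the 11th (31 − 11).
Full months from September 2055 through April 2057 contribute their day counts.
Then 2 days into May 2057.
Total: 20 + 30 + 31 + 30 + 31 + 31 + 29 + 31 + 30 + 31 + 30 + 31 + 31 + 30 + 31 + 30 + 31 + 31 + 28 + 31 + 30 + 2 = 630.

630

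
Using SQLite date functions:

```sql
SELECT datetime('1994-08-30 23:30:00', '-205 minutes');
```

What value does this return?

1994-08-30 20:05:00

205 minutes = 3h 25m; -205 minutes from 1994-08-30 23:30:00 is 1994-08-30 20:05:00.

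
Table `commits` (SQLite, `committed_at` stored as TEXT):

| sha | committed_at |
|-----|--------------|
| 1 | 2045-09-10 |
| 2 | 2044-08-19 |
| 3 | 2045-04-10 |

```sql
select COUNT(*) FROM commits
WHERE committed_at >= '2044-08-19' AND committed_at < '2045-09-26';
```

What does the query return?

Rows in [2044-08-19, 2045-09-26): 2045-09-10, 2044-08-19, 2045-04-10 → 3 rows.

3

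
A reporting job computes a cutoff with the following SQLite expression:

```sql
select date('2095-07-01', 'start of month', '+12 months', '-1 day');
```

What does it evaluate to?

`start of month` rewinds 2095-07-01 to 2095-07-01.
Adding +12 months to 2095-07-01 gives 2096-07-01.
Going back 1 day from 2096-07-01 reaches 2096-06-30 (last day of June, 30 days).

2096-06-30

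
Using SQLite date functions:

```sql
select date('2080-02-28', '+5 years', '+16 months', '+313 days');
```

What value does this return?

Adding +5 years to 2080-02-28 gives 2085-02-28.
Adding +16 months to 2085-02-28 gives 2086-06-28.
Applying '+313 days' to 2086-06-28: counting 313 days forward gives 2087-05-07.

2087-05-07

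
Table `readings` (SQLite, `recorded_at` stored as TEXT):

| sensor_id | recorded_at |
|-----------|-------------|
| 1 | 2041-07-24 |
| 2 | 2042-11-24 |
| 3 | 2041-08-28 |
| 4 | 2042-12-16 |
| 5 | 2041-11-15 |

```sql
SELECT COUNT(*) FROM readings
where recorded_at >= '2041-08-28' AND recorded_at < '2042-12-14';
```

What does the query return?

Rows in [2041-08-28, 2042-12-14): 2042-11-24, 2041-08-28, 2041-11-15 → 3 rows.

3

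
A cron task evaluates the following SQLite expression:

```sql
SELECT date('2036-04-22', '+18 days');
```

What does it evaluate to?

April 2036 has 30 days; 8 remain after the 22nd, so 9 days reach 2036-05-01.
Advancing 9 more days within May lands on 2036-05-10.

2036-05-10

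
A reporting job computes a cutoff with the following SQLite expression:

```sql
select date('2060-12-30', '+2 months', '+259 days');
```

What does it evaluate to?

Adding +2 months to 2060-12-30 targets 2061-02-30. February 2061 has only 28 days, so SQLite normalizes the 2-day overflow forward to 2061-03-02.
Applying '+259 days' to 2061-03-02: counting 259 days forward gives 2061-11-16.

2061-11-16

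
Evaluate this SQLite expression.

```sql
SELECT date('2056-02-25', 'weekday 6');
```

2056-02-26

`weekday 6` advances to the next Saturday; 2056-02-25 is a Friday, so it moves forward to 2056-02-26.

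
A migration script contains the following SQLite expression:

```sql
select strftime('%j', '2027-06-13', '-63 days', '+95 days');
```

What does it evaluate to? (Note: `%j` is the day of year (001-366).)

First apply '-63 days', '+95 days': 2027-06-13 → 2027-07-15.
Day-of-year for 2027-07-15: days since 2027-01-01 inclusive = 196, zero-padded to 196.

196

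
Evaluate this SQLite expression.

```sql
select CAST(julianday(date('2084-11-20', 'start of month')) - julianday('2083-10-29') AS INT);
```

`start of month` rewinds 2084-11-20 to 2084-11-01.
2 days remain in October 2083 after the 29th (31 − 29).
Full months from November 2083 through October 2084 contribute their day counts.
Then 1 day into November 2084.
Total: 2 + 30 + 31 + 31 + 29 + 31 + 30 + 31 + 30 + 31 + 31 + 30 + 31 + 1 = 369.

369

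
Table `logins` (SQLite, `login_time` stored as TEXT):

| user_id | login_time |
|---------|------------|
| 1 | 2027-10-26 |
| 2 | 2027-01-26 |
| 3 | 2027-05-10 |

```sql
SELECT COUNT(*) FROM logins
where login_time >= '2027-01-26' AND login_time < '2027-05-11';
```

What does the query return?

2

Rows in [2027-01-26, 2027-05-11): 2027-01-26, 2027-05-10 → 2 rows.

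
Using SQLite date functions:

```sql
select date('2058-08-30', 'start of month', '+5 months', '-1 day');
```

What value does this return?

`start of month` rewinds 2058-08-30 to 2058-08-01.
Adding +5 months to 2058-08-01 gives 2059-01-01.
Going back 1 day from 2059-01-01 reaches 2058-12-31 (last day of December, 31 days).

2058-12-31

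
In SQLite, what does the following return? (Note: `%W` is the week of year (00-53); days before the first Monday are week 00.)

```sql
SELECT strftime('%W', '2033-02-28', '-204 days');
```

31

First apply '-204 days': 2033-02-28 → 2032-08-08.
2032-08-08 is a Sunday. SQLite's %W counts Mondays since the year started; the result is 31.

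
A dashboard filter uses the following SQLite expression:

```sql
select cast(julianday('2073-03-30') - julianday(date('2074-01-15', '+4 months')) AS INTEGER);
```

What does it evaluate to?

Adding +4 months to 2074-01-15 gives 2074-05-15.
1 day remains in March 2073 after the 30th (31 − 30).
Full months from April 2073 through April 2074 contribute their day counts.
Then 15 days into May 2074.
Total: 1 + 30 + 31 + 30 + 31 + 31 + 30 + 31 + 30 + 31 + 31 + 28 + 31 + 30 + 15 = 411.
The subtraction is earlier − later, so the result is −411 → -411.

-411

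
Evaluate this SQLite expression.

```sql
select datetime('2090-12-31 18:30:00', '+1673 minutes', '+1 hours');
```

1673 minutes = 27h 53m; +1673 minutes from 2090-12-31 18:30:00 is 2091-01-01 22:23:00 (crosses midnight).
+1 hours from 2091-01-01 22:23:00 is 2091-01-01 23:23:00.

2091-01-01 23:23:00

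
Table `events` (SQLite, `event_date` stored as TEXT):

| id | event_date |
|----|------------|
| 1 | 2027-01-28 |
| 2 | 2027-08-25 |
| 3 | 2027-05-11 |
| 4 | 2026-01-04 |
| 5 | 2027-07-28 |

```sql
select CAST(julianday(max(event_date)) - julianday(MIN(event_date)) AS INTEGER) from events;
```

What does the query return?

MIN = 2026-01-04, MAX = 2027-08-25.
27 days remain in January 2026 after the 4th (31 − 4).
Full months from February 2026 through July 2027 contribute their day counts.
Then 25 days into August 2027.
Total: 27 + 28 + 31 + 30 + 31 + 30 + 31 + 31 + 30 + 31 + 30 + 31 + 31 + 28 + 31 + 30 + 31 + 30 + 31 + 25 = 598.

598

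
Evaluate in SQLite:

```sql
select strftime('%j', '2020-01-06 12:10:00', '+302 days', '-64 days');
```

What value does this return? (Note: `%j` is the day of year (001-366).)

244

First apply '+302 days', '-64 days': 2020-01-06 12:10:00 → 2020-08-31 12:10:00.
Day-of-year for 2020-08-31: days since 2020-01-01 inclusive = 244, zero-padded to 244.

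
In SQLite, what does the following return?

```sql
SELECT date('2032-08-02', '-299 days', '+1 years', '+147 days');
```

2033-03-04

Applying '-299 days' to 2032-08-02: counting 299 days back gives 2031-10-08.
Adding +1 year to 2031-10-08 gives 2032-10-08.
Applying '+147 days' to 2032-10-08: counting 147 days forward gives 2033-03-04.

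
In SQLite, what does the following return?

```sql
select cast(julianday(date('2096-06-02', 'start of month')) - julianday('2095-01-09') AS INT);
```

`start of month` rewinds 2096-06-02 to 2096-06-01.
22 days remain in January 2095 after the 9th (31 − 9).
Full months from February 2095 through May 2096 contribute their day counts.
Then 1 day into June 2096.
Total: 22 + 28 + 31 + 30 + 31 + 30 + 31 + 31 + 30 + 31 + 30 + 31 + 31 + 29 + 31 + 30 + 31 + 1 = 509.

509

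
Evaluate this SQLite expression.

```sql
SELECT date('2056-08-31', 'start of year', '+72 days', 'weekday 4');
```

2056-03-16

`start of year` rewinds 2056-08-31 to 2056-01-01.
Applying '+72 days' to 2056-01-01: counting 72 days forward gives 2056-03-13.
`weekday 4` advances to the next Thursday; 2056-03-13 is a Monday, so it moves forward to 2056-03-16.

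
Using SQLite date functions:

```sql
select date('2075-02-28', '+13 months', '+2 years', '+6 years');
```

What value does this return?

Adding +13 months to 2075-02-28 gives 2076-03-28.
Adding +2 years to 2076-03-28 gives 2078-03-28.
Adding +6 years to 2078-03-28 gives 2084-03-28.

2084-03-28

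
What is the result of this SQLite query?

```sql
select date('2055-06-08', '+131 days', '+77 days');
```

2056-01-02

Applying '+131 days' to 2055-06-08: counting 131 days forward gives 2055-10-17.
Applying '+77 days' to 2055-10-17: counting 77 days forward gives 2056-01-02.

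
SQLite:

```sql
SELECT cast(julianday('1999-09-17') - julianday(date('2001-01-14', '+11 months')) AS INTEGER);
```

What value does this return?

-819

Adding +11 months to 2001-01-14 gives 2001-12-14.
13 days remain in September 1999 after the 17th (30 − 17).
Full months from October 1999 through November 2001 contribute their day counts.
Then 14 days into December 2001.
Total: 13 + 31 + 30 + 31 + 31 + 29 + 31 + 30 + 31 + 30 + 31 + 31 + 30 + 31 + 30 + 31 + 31 + 28 + 31 + 30 + 31 + 30 + 31 + 31 + 30 + 31 + 30 + 14 = 819.
The subtraction is earlier − later, so the result is −819 → -819.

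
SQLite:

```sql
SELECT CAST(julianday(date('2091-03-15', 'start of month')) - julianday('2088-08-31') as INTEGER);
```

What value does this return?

`start of month` rewinds 2091-03-15 to 2091-03-01.
0 days remain in August 2088 after the 31st (31 − 31).
Full months from September 2088 through February 2091 contribute their day counts.
Then 1 day into March 2091.
Total: 0 + 30 + 31 + 30 + 31 + 31 + 28 + 31 + 30 + 31 + 30 + 31 + 31 + 30 + 31 + 30 + 31 + 31 + 28 + 31 + 30 + 31 + 30 + 31 + 31 + 30 + 31 + 30 + 31 + 31 + 28 + 1 = 912.

912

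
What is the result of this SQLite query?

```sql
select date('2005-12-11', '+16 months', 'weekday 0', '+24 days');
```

2007-05-09

Adding +16 months to 2005-12-11 gives 2007-04-11.
`weekday 0` advances to the next Sunday; 2007-04-11 is a Wednesday, so it moves forward to 2007-04-15.
April 2007 has 30 days; 15 remain after the 15th, so 16 days reach 2007-05-01.
Advancing 8 more days within May lands on 2007-05-09.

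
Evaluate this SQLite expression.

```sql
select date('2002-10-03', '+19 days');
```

2002-10-22

Advancing 19 more days within October lands on 2002-10-22.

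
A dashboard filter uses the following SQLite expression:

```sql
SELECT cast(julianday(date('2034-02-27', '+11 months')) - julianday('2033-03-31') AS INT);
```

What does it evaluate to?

Adding +11 months to 2034-02-27 gives 2035-01-27.
0 days remain in March 2033 after the 31st (31 − 31).
Full months from April 2033 through December 2034 contribute their day counts.
Then 27 days into January 2035.
Total: 0 + 30 + 31 + 30 + 31 + 31 + 30 + 31 + 30 + 31 + 31 + 28 + 31 + 30 + 31 + 30 + 31 + 31 + 30 + 31 + 30 + 31 + 27 = 667.

667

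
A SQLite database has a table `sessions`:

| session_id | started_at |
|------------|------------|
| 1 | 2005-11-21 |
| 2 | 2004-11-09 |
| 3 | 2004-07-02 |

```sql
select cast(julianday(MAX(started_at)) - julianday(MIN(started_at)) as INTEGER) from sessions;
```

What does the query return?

507

MIN = 2004-07-02, MAX = 2005-11-21.
29 days remain in July 2004 after the 2nd (31 − 2).
Full months from August 2004 through October 2005 contribute their day counts.
Then 21 days into November 2005.
Total: 29 + 31 + 30 + 31 + 30 + 31 + 31 + 28 + 31 + 30 + 31 + 30 + 31 + 31 + 30 + 31 + 21 = 507.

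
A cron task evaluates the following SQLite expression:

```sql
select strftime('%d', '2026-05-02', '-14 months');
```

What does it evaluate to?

02

First apply '-14 months': 2026-05-02 → 2025-03-02.
`%d` extracts the 2-digit day of month: 02.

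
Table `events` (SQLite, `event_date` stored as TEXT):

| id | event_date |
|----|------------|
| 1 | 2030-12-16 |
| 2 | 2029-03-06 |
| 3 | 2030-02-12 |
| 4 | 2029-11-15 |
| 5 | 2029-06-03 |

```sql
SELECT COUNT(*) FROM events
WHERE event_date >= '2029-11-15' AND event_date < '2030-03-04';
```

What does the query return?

2

Rows in [2029-11-15, 2030-03-04): 2030-02-12, 2029-11-15 → 2 rows.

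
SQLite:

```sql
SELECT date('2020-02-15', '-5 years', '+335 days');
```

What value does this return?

2016-01-16

Adding -5 years to 2020-02-15 gives 2015-02-15.
Applying '+335 days' to 2015-02-15: counting 335 days forward gives 2016-01-16.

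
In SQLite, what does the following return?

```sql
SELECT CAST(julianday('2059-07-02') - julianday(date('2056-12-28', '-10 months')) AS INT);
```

Adding -10 months to 2056-12-28 gives 2056-02-28.
1 day remains in February 2056 after the 28th (29 − 28).
Full months from March 2056 through June 2059 contribute their day counts.
Then 2 days into July 2059.
Total: 1 + 31 + 30 + 31 + 30 + 31 + 31 + 30 + 31 + 30 + 31 + 31 + 28 + 31 + 30 + 31 + 30 + 31 + 31 + 30 + 31 + 30 + 31 + 31 + 28 + 31 + 30 + 31 + 30 + 31 + 31 + 30 + 31 + 30 + 31 + 31 + 28 + 31 + 30 + 31 + 30 + 2 = 1220.

1220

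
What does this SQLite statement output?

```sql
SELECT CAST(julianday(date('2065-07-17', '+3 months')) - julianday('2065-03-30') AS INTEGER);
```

201

Adding +3 months to 2065-07-17 gives 2065-10-17.
1 day remains in March 2065 after the 30th (31 − 30).
Full months from April 2065 through September 2065 contribute their day counts.
Then 17 days into October 2065.
Total: 1 + 30 + 31 + 30 + 31 + 31 + 30 + 17 = 201.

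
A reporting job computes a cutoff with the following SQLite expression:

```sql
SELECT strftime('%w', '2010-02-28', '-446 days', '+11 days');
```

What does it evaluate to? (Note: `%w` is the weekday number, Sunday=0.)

6

First apply '-446 days', '+11 days': 2010-02-28 → 2008-12-20.
2008-12-20 is a Saturday; with Sunday=0 that is 6.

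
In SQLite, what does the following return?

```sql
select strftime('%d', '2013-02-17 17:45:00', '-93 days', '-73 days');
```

First apply '-93 days', '-73 days': 2013-02-17 17:45:00 → 2012-09-04 17:45:00.
`%d` extracts the 2-digit day of month: 04.

04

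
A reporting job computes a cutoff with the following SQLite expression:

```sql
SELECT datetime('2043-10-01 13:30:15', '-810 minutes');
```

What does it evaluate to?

2043-10-01 00:00:15

810 minutes = 13h 30m; -810 minutes from 2043-10-01 13:30:15 is 2043-10-01 00:00:15.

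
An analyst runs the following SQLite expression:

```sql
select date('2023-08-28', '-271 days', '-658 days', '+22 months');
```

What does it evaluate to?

Applying '-271 days' to 2023-08-28: counting 271 days back gives 2022-11-30.
Applying '-658 days' to 2022-11-30: counting 658 days back gives 2021-02-10.
Adding +22 months to 2021-02-10 gives 2022-12-10.

2022-12-10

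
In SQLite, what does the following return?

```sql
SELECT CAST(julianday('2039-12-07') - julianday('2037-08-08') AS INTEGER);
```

23 days remain in August 2037 after the 8th (31 − 8).
Full months from September 2037 through November 2039 contribute their day counts.
Then 7 days into December 2039.
Total: 23 + 30 + 31 + 30 + 31 + 31 + 28 + 31 + 30 + 31 + 30 + 31 + 31 + 30 + 31 + 30 + 31 + 31 + 28 + 31 + 30 + 31 + 30 + 31 + 31 + 30 + 31 + 30 + 7 = 851.

851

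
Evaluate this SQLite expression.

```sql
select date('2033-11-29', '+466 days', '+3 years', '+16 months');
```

Applying '+466 days' to 2033-11-29: counting 466 days forward gives 2035-03-10.
Adding +3 years to 2035-03-10 gives 2038-03-10.
Adding +16 months to 2038-03-10 gives 2039-07-10.

2039-07-10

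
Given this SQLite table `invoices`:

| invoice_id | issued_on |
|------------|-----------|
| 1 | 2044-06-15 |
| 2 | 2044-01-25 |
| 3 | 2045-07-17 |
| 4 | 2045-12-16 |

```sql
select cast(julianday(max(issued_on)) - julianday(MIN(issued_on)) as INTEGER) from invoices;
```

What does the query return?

MIN = 2044-01-25, MAX = 2045-12-16.
6 days remain in January 2044 after the 25th (31 − 25).
Full months from February 2044 through November 2045 contribute their day counts.
Then 16 days into December 2045.
Total: 6 + 29 + 31 + 30 + 31 + 30 + 31 + 31 + 30 + 31 + 30 + 31 + 31 + 28 + 31 + 30 + 31 + 30 + 31 + 31 + 30 + 31 + 30 + 16 = 691.

691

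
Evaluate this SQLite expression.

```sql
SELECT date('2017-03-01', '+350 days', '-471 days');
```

Applying '+350 days' to 2017-03-01: counting 350 days forward gives 2018-02-14.
Applying '-471 days' to 2018-02-14: counting 471 days back gives 2016-10-31.

2016-10-31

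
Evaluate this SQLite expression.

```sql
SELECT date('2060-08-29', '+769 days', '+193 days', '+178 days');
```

2063-10-13

Applying '+769 days' to 2060-08-29: counting 769 days forward gives 2062-10-07.
Applying '+193 days' to 2062-10-07: counting 193 days forward gives 2063-04-18.
Applying '+178 days' to 2063-04-18: counting 178 days forward gives 2063-10-13.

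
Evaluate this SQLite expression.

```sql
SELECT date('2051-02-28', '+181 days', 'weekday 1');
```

Applying '+181 days' to 2051-02-28: counting 181 days forward gives 2051-08-28.
`weekday 1` advances to the next Monday; 2051-08-28 is already a Monday, so it stays at 2051-08-28.

2051-08-28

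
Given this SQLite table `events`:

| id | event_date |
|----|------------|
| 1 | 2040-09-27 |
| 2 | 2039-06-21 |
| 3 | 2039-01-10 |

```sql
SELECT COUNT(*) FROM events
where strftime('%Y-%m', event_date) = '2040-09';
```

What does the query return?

Rows with year-month 2040-09: 2040-09-27 → 1.

1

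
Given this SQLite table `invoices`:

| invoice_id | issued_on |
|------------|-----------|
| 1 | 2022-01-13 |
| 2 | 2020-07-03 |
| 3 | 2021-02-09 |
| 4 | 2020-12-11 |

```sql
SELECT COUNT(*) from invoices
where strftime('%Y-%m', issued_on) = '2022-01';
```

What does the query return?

1

Rows with year-month 2022-01: 2022-01-13 → 1.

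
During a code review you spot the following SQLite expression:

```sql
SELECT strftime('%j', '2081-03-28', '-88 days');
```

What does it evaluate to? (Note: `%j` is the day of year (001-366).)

365

First apply '-88 days': 2081-03-28 → 2080-12-30.
Day-of-year for 2080-12-30: days since 2080-01-01 inclusive = 365, zero-padded to 365.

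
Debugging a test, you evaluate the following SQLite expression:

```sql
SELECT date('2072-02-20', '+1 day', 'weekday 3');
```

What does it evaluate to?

Advancing 1 more day within February lands on 2072-02-21.
`weekday 3` advances to the next Wednesday; 2072-02-21 is a Sunday, so it moves forward to 2072-02-24.

2072-02-24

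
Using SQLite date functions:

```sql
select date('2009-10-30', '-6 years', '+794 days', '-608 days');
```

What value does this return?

2004-05-03

Adding -6 years to 2009-10-30 gives 2003-10-30.
Applying '+794 days' to 2003-10-30: counting 794 days forward gives 2006-01-01.
Applying '-608 days' to 2006-01-01: counting 608 days back gives 2004-05-03.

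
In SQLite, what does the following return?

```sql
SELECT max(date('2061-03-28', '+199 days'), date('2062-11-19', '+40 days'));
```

2062-12-29

date('2061-03-28', '+199 days') → 2061-10-13.
date('2062-11-19', '+40 days') → 2062-12-29.
Later of the two is 2062-12-29.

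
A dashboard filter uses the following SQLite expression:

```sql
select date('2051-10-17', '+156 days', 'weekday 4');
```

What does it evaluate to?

Applying '+156 days' to 2051-10-17: counting 156 days forward gives 2052-03-21.
`weekday 4` advances to the next Thursday; 2052-03-21 is already a Thursday, so it stays at 2052-03-21.

2052-03-21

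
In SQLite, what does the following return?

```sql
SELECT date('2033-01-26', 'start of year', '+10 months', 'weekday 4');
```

2033-11-03

`start of year` rewinds 2033-01-26 to 2033-01-01.
Adding +10 months to 2033-01-01 gives 2033-11-01.
`weekday 4` advances to the next Thursday; 2033-11-01 is a Tuesday, so it moves forward to 2033-11-03.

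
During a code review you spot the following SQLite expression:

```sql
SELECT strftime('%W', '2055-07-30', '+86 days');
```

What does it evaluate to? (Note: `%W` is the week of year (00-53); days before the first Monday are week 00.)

42

First apply '+86 days': 2055-07-30 → 2055-10-24.
2055-10-24 is a Sunday. SQLite's %W counts Mondays since the year started; the result is 42.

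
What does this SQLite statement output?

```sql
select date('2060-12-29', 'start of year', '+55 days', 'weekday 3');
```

`start of year` rewinds 2060-12-29 to 2060-01-01.
Applying '+55 days' to 2060-01-01: counting 55 days forward gives 2060-02-25.
`weekday 3` advances to the next Wednesday; 2060-02-25 is already a Wednesday, so it stays at 2060-02-25.

2060-02-25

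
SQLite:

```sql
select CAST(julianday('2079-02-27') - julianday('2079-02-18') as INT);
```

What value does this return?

9

Both dates are in February 2079: 27 − 18 = 9.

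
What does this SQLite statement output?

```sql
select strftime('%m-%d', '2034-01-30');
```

01-30

`%m-%d` extracts the month-day: 01-30.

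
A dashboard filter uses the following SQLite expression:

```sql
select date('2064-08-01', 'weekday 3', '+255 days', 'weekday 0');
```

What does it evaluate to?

`weekday 3` advances to the next Wednesday; 2064-08-01 is a Friday, so it moves forward to 2064-08-06.
Applying '+255 days' to 2064-08-06: counting 255 days forward gives 2065-04-18.
`weekday 0` advances to the next Sunday; 2065-04-18 is a Saturday, so it moves forward to 2065-04-19.

2065-04-19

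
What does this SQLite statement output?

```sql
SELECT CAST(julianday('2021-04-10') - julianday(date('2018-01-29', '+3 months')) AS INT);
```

1077

Adding +3 months to 2018-01-29 gives 2018-04-29.
1 day remains in April 2018 after the 29th (30 − 29).
Full months from May 2018 through March 2021 contribute their day counts.
Then 10 days into April 2021.
Total: 1 + 31 + 30 + 31 + 31 + 30 + 31 + 30 + 31 + 31 + 28 + 31 + 30 + 31 + 30 + 31 + 31 + 30 + 31 + 30 + 31 + 31 + 29 + 31 + 30 + 31 + 30 + 31 + 31 + 30 + 31 + 30 + 31 + 31 + 28 + 31 + 10 = 1077.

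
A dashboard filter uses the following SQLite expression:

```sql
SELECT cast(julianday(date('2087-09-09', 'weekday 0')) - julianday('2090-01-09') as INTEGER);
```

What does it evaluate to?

`weekday 0` advances to the next Sunday; 2087-09-09 is a Tuesday, so it moves forward to 2087-09-14.
16 days remain in September 2087 after the 14th (30 − 14).
Full months from October 2087 through December 2089 contribute their day counts.
Then 9 days into January 2090.
Total: 16 + 31 + 30 + 31 + 31 + 29 + 31 + 30 + 31 + 30 + 31 + 31 + 30 + 31 + 30 + 31 + 31 + 28 + 31 + 30 + 31 + 30 + 31 + 31 + 30 + 31 + 30 + 31 + 9 = 848.
The subtraction is earlier − later, so the result is −848 → -848.

-848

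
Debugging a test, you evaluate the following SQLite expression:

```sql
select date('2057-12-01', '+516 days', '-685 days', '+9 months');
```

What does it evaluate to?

2058-03-15

Applying '+516 days' to 2057-12-01: counting 516 days forward gives 2059-05-01.
Applying '-685 days' to 2059-05-01: counting 685 days back gives 2057-06-15.
Adding +9 months to 2057-06-15 gives 2058-03-15.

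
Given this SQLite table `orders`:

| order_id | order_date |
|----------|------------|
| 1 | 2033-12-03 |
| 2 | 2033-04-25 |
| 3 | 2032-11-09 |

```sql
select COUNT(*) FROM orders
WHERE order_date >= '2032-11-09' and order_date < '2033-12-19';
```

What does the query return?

3

Rows in [2032-11-09, 2033-12-19): 2033-12-03, 2033-04-25, 2032-11-09 → 3 rows.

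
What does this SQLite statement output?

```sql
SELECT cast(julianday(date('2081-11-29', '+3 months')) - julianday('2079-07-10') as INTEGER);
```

965

Adding +3 months to 2081-11-29 targets 2082-02-29. February 2082 has only 28 days, so SQLite normalizes the 1-day overflow forward to 2082-03-01.
21 days remain in July 2079 after the 10th (31 − 10).
Full months from August 2079 through February 2082 contribute their day counts.
Then 1 day into March 2082.
Total: 21 + 31 + 30 + 31 + 30 + 31 + 31 + 29 + 31 + 30 + 31 + 30 + 31 + 31 + 30 + 31 + 30 + 31 + 31 + 28 + 31 + 30 + 31 + 30 + 31 + 31 + 30 + 31 + 30 + 31 + 31 + 28 + 1 = 965.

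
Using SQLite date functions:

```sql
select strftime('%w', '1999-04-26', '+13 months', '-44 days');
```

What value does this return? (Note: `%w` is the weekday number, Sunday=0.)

First apply '+13 months', '-44 days': 1999-04-26 → 2000-04-12.
2000-04-12 is a Wednesday; with Sunday=0 that is 3.

3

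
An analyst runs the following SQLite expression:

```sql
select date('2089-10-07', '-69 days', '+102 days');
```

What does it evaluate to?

2089-11-09

Applying '-69 days' to 2089-10-07: counting 69 days back gives 2089-07-30.
Applying '+102 days' to 2089-07-30: counting 102 days forward gives 2089-11-09.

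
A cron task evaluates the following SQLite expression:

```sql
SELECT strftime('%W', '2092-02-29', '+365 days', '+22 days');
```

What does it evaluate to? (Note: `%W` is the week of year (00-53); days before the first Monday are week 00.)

11

First apply '+365 days', '+22 days': 2092-02-29 → 2093-03-22.
2093-03-22 is a Sunday. SQLite's %W counts Mondays since the year started; the result is 11.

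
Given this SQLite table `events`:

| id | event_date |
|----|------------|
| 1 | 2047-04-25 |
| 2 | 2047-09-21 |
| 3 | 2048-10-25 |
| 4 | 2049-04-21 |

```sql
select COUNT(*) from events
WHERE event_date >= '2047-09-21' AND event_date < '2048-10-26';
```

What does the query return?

2

Rows in [2047-09-21, 2048-10-26): 2047-09-21, 2048-10-25 → 2 rows.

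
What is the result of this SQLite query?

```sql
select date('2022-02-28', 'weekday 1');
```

`weekday 1` advances to the next Monday; 2022-02-28 is already a Monday, so it stays at 2022-02-28.

2022-02-28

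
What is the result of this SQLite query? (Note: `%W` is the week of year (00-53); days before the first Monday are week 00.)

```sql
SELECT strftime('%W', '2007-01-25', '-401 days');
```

First apply '-401 days': 2007-01-25 → 2005-12-20.
2005-12-20 is a Tuesday. SQLite's %W counts Mondays since the year started; the result is 51.

51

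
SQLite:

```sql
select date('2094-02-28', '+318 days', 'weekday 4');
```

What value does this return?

Applying '+318 days' to 2094-02-28: counting 318 days forward gives 2095-01-12.
`weekday 4` advances to the next Thursday; 2095-01-12 is a Wednesday, so it moves forward to 2095-01-13.

2095-01-13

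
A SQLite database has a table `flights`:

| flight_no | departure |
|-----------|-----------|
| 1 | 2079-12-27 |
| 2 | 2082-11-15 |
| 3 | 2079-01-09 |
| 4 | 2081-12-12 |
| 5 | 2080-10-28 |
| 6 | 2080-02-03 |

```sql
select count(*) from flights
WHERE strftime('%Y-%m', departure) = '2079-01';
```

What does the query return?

1

Rows with year-month 2079-01: 2079-01-09 → 1.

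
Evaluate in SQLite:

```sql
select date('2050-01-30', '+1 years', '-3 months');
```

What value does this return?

2050-10-30

Adding +1 year to 2050-01-30 gives 2051-01-30.
Adding -3 months to 2051-01-30 gives 2050-10-30.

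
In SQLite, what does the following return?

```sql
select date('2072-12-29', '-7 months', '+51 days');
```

Adding -7 months to 2072-12-29 gives 2072-05-29.
Applying '+51 days' to 2072-05-29: counting 51 days forward gives 2072-07-19.

2072-07-19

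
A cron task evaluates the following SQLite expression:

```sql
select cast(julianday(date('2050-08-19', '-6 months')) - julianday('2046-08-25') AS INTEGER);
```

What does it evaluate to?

1274

Adding -6 months to 2050-08-19 gives 2050-02-19.
6 days remain in August 2046 after the 25th (31 − 25).
Full months from September 2046 through January 2050 contribute their day counts.
Then 19 days into February 2050.
Total: 6 + 30 + 31 + 30 + 31 + 31 + 28 + 31 + 30 + 31 + 30 + 31 + 31 + 30 + 31 + 30 + 31 + 31 + 29 + 31 + 30 + 31 + 30 + 31 + 31 + 30 + 31 + 30 + 31 + 31 + 28 + 31 + 30 + 31 + 30 + 31 + 31 + 30 + 31 + 30 + 31 + 31 + 19 = 1274.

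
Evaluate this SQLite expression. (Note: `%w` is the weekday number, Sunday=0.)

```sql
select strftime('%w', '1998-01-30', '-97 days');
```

First apply '-97 days': 1998-01-30 → 1997-10-25.
1997-10-25 is a Saturday; with Sunday=0 that is 6.

6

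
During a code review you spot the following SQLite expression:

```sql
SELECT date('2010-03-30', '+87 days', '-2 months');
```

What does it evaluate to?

2010-04-25

Applying '+87 days' to 2010-03-30: counting 87 days forward gives 2010-06-25.
Adding -2 months to 2010-06-25 gives 2010-04-25.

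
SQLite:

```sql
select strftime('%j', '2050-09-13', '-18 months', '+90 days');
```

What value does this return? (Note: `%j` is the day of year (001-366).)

162

First apply '-18 months', '+90 days': 2050-09-13 → 2049-06-11.
Day-of-year for 2049-06-11: days since 2049-01-01 inclusive = 162, zero-padded to 162.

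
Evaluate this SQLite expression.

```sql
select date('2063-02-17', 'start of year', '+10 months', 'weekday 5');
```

2063-11-02

`start of year` rewinds 2063-02-17 to 2063-01-01.
Adding +10 months to 2063-01-01 gives 2063-11-01.
`weekday 5` advances to the next Friday; 2063-11-01 is a Thursday, so it moves forward to 2063-11-02.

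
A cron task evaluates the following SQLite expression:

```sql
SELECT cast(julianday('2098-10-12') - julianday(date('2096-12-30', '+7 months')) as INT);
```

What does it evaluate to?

439

Adding +7 months to 2096-12-30 gives 2097-07-30.
1 day remains in July 2097 after the 30th (31 − 30).
Full months from August 2097 through September 2098 contribute their day counts.
Then 12 days into October 2098.
Total: 1 + 31 + 30 + 31 + 30 + 31 + 31 + 28 + 31 + 30 + 31 + 30 + 31 + 31 + 30 + 12 = 439.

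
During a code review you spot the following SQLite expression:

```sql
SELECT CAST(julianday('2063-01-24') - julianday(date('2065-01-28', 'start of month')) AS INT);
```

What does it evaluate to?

`start of month` rewinds 2065-01-28 to 2065-01-01.
7 days remain in January 2063 after the 24th (31 − 24).
Full months from February 2063 through December 2064 contribute their day counts.
Then 1 day into January 2065.
Total: 7 + 28 + 31 + 30 + 31 + 30 + 31 + 31 + 30 + 31 + 30 + 31 + 31 + 29 + 31 + 30 + 31 + 30 + 31 + 31 + 30 + 31 + 30 + 31 + 1 = 708.
The subtraction is earlier − later, so the result is −708 → -708.

-708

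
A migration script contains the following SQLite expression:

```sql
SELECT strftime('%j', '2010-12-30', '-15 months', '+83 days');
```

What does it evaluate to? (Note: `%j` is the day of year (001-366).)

356

First apply '-15 months', '+83 days': 2010-12-30 → 2009-12-22.
Day-of-year for 2009-12-22: days since 2009-01-01 inclusive = 356, zero-padded to 356.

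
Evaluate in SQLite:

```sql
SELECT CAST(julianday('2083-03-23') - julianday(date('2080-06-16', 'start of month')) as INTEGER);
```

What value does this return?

`start of month` rewinds 2080-06-16 to 2080-06-01.
29 days remain in June 2080 after the 1st (30 − 1).
Full months from July 2080 through February 2083 contribute their day counts.
Then 23 days into March 2083.
Total: 29 + 31 + 31 + 30 + 31 + 30 + 31 + 31 + 28 + 31 + 30 + 31 + 30 + 31 + 31 + 30 + 31 + 30 + 31 + 31 + 28 + 31 + 30 + 31 + 30 + 31 + 31 + 30 + 31 + 30 + 31 + 31 + 28 + 23 = 1025.

1025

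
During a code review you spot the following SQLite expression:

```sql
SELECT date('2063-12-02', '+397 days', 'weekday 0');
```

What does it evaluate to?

2065-01-04

Applying '+397 days' to 2063-12-02: counting 397 days forward gives 2065-01-02.
`weekday 0` advances to the next Sunday; 2065-01-02 is a Friday, so it moves forward to 2065-01-04.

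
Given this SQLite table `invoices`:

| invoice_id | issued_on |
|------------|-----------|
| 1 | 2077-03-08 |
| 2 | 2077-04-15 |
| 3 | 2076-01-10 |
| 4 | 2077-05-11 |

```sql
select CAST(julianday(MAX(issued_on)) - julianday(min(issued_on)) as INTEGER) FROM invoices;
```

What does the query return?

487

MIN = 2076-01-10, MAX = 2077-05-11.
21 days remain in January 2076 after the 10th (31 − 10).
Full months from February 2076 through April 2077 contribute their day counts.
Then 11 days into May 2077.
Total: 21 + 29 + 31 + 30 + 31 + 30 + 31 + 31 + 30 + 31 + 30 + 31 + 31 + 28 + 31 + 30 + 11 = 487.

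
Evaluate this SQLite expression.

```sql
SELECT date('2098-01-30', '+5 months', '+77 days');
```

2098-09-15

Adding +5 months to 2098-01-30 gives 2098-06-30.
Applying '+77 days' to 2098-06-30: counting 77 days forward gives 2098-09-15.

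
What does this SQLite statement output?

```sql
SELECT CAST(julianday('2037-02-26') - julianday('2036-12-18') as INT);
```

70

13 days remain in December 2036 after the 18th (31 − 18).
January 2037: 31 days.
Then 26 days into February 2037.
Total: 13 + 31 + 26 = 70.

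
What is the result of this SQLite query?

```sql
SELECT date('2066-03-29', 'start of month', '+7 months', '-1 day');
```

2066-09-30

`start of month` rewinds 2066-03-29 to 2066-03-01.
Adding +7 months to 2066-03-01 gives 2066-10-01.
Going back 1 day from 2066-10-01 reaches 2066-09-30 (last day of September, 30 days).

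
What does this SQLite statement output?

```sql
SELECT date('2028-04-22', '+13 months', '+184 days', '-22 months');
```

2028-01-22

Adding +13 months to 2028-04-22 gives 2029-05-22.
Applying '+184 days' to 2029-05-22: counting 184 days forward gives 2029-11-22.
Adding -22 months to 2029-11-22 gives 2028-01-22.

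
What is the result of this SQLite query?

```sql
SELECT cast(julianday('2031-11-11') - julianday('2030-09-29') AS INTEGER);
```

408

1 day remains in September 2030 after the 29th (30 − 29).
Full months from October 2030 through October 2031 contribute their day counts.
Then 11 days into November 2031.
Total: 1 + 31 + 30 + 31 + 31 + 28 + 31 + 30 + 31 + 30 + 31 + 31 + 30 + 31 + 11 = 408.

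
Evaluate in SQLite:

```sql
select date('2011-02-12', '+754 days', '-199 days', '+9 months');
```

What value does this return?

Applying '+754 days' to 2011-02-12: counting 754 days forward gives 2013-03-07.
Applying '-199 days' to 2013-03-07: counting 199 days back gives 2012-08-20.
Adding +9 months to 2012-08-20 gives 2013-05-20.

2013-05-20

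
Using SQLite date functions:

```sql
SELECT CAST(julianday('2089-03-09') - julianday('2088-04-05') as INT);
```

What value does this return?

338

25 days remain in April 2088 after the 5th (30 − 5).
Full months from May 2088 through February 2089 contribute their day counts.
Then 9 days into March 2089.
Total: 25 + 31 + 30 + 31 + 31 + 30 + 31 + 30 + 31 + 31 + 28 + 9 = 338.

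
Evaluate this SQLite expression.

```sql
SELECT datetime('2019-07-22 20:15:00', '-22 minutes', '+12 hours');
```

-22 minutes from 2019-07-22 20:15:00 is 2019-07-22 19:53:00.
+12 hours from 2019-07-22 19:53:00 is 2019-07-23 07:53:00 (crosses midnight).

2019-07-23 07:53:00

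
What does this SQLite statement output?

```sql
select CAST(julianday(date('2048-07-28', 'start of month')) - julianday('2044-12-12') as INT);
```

`start of month` rewinds 2048-07-28 to 2048-07-01.
19 days remain in December 2044 after the 12th (31 − 12).
Full months from January 2045 through June 2048 contribute their day counts.
Then 1 day into July 2048.
Total: 19 + 31 + 28 + 31 + 30 + 31 + 30 + 31 + 31 + 30 + 31 + 30 + 31 + 31 + 28 + 31 + 30 + 31 + 30 + 31 + 31 + 30 + 31 + 30 + 31 + 31 + 28 + 31 + 30 + 31 + 30 + 31 + 31 + 30 + 31 + 30 + 31 + 31 + 29 + 31 + 30 + 31 + 30 + 1 = 1297.

1297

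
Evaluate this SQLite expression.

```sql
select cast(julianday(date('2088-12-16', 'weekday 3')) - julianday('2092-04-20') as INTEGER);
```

-1215

`weekday 3` advances to the next Wednesday; 2088-12-16 is a Thursday, so it moves forward to 2088-12-22.
9 days remain in December 2088 after the 22nd (31 − 22).
Full months from January 2089 through March 2092 contribute their day counts.
Then 20 days into April 2092.
Total: 9 + 31 + 28 + 31 + 30 + 31 + 30 + 31 + 31 + 30 + 31 + 30 + 31 + 31 + 28 + 31 + 30 + 31 + 30 + 31 + 31 + 30 + 31 + 30 + 31 + 31 + 28 + 31 + 30 + 31 + 30 + 31 + 31 + 30 + 31 + 30 + 31 + 31 + 29 + 31 + 20 = 1215.
The subtraction is earlier − later, so the result is −1215 → -1215.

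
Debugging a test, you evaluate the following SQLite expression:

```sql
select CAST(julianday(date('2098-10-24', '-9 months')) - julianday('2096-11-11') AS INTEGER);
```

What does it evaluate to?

439

Adding -9 months to 2098-10-24 gives 2098-01-24.
19 days remain in November 2096 after the 11th (30 − 11).
Full months from December 2096 through December 2097 contribute their day counts.
Then 24 days into January 2098.
Total: 19 + 31 + 31 + 28 + 31 + 30 + 31 + 30 + 31 + 31 + 30 + 31 + 30 + 31 + 24 = 439.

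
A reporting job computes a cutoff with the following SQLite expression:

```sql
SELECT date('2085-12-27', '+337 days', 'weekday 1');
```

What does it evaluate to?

2086-12-02

Applying '+337 days' to 2085-12-27: counting 337 days forward gives 2086-11-29.
`weekday 1` advances to the next Monday; 2086-11-29 is a Friday, so it moves forward to 2086-12-02.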